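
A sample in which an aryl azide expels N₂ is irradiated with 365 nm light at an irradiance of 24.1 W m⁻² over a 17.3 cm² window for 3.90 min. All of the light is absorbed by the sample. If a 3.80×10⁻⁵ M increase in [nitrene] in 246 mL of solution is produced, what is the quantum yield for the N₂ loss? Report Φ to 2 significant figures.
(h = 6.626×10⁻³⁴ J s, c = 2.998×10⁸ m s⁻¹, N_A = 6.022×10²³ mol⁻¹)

Product: (3.80×10⁻⁵ M)(0.246 L) = 9.348×10⁻⁶ mol.
Photon energy at 365 nm: hc/λ = (6.626×10⁻³⁴)(2.998×10⁸)/(365×10⁻⁹) = 5.442×10⁻¹⁹ J.
Energy delivered: (24.1 W m⁻²)(17.3×10⁻⁴ m²)(234 s) = 9.756 J.
Photons incident: 9.756 / 5.442×10⁻¹⁹ = 1.793×10¹⁹, i.e. 1.793×10¹⁹/6.022×10²³ = 2.977×10⁻⁵ mol.
Φ = 9.348×10⁻⁶ mol / 2.977×10⁻⁵ mol photons = 0.31.

Φ = 0.31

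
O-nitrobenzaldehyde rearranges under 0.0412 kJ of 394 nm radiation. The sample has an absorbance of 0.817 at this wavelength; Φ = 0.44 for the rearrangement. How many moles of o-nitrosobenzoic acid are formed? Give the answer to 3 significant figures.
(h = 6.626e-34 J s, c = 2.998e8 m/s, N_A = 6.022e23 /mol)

5.06e-5 mol

Photon energy at 394 nm: hc/λ = (6.626e-34)(2.998e8)/(394e-9) = 5.042e-19 J.
Incident energy: 0.0412 kJ = 41.2 J.
Photons incident: 41.2 / 5.042e-19 = 8.171e19, i.e. 8.171e19/6.022e23 = 1.357e-4 mol.
Fraction absorbed: 1 − 10^(−0.817) = 0.8476.
Photons absorbed: 0.8476 × 1.357e-4 = 1.150e-4 mol.
Product: Φ × n_abs = 0.44 × 1.150e-4 = 5.060e-5 mol.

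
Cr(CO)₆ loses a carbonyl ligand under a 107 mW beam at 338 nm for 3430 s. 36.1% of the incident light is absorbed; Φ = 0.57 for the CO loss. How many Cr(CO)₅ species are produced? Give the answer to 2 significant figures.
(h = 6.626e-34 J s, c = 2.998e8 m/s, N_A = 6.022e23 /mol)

1.3e20 species

Photon energy at 338 nm: hc/λ = (6.626e-34)(2.998e8)/(338e-9) = 5.877e-19 J.
Energy delivered: (107 mW)(3430 s) = 367.0 J.
Photons incident: 367.0 / 5.877e-19 = 6.245e20, i.e. 6.245e20/6.022e23 = 0.001037 mol.
Photons absorbed: 0.361 × 0.001037 = 3.744e-4 mol.
Product: Φ × n_abs = 0.57 × 3.744e-4 = 2.134e-4 mol.
As a count: 2.134e-4 × 6.022e23 = 1.3e20.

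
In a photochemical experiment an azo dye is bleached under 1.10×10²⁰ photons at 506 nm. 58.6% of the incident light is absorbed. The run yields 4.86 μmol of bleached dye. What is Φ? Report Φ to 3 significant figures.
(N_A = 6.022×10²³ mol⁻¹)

Product: 4.86 μmol = 4.86×10⁻⁶ mol.
Moles of photons: 1.10×10²⁰ / 6.022×10²³ = 1.827×10⁻⁴ mol.
Photons absorbed: 0.586 × 1.827×10⁻⁴ = 1.071×10⁻⁴ mol.
Φ = 4.86×10⁻⁶ mol / 1.071×10⁻⁴ mol photons = 0.0454.

Φ = 0.0454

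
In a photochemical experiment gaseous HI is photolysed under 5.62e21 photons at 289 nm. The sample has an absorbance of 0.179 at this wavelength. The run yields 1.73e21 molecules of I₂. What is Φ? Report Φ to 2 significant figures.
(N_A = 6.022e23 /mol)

Product: 1.73e21 / 6.022e23 = 0.002873 mol.
Moles of photons: 5.62e21 / 6.022e23 = 0.009332 mol.
Fraction absorbed: 1 − 10^(−0.179) = 0.3378.
Photons absorbed: 0.3378 × 0.009332 = 0.003152 mol.
Φ = 0.002873 mol / 0.003152 mol photons = 0.91.

Φ = 0.91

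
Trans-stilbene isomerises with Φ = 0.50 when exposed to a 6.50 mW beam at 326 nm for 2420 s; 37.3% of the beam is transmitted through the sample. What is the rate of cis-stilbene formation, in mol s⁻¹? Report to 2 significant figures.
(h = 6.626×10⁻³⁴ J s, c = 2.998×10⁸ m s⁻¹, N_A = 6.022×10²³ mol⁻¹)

5.6×10⁻⁹ mol s⁻¹

Photon energy at 326 nm: hc/λ = (6.626×10⁻³⁴)(2.998×10⁸)/(326×10⁻⁹) = 6.093×10⁻¹⁹ J.
Energy delivered: (6.50 mW)(2420 s) = 15.73 J.
Photons incident: 15.73 / 6.093×10⁻¹⁹ = 2.582×10¹⁹, i.e. 2.582×10¹⁹/6.022×10²³ = 4.288×10⁻⁵ mol.
Fraction absorbed: 1 − 37.3/100 = 0.6270.
Photons absorbed: 0.6270 × 4.288×10⁻⁵ = 2.689×10⁻⁵ mol.
Product formed: 0.50 × 2.689×10⁻⁵ = 1.345×10⁻⁵ mol.
Rate: 1.345×10⁻⁵ / 2420 s = 5.6×10⁻⁹ mol s⁻¹.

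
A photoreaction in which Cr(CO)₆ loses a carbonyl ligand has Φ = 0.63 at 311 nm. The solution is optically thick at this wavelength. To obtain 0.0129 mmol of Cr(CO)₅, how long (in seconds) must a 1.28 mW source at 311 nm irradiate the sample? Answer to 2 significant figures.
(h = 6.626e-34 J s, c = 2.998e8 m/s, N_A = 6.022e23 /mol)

t ≈ 6200 s

Product: 0.0129 mmol = 1.29e-5 mol.
Photons that must be absorbed: 1.29e-5 / 0.63 = 2.048e-5 mol.
Photon energy: hc/λ = 6.387e-19 J; per mole, 3.846e5 J mol⁻¹.
Energy required: 2.048e-5 × 3.846e5 = 7.877 J.
Time: 7.877 J / 0.00128 W = 6200 s.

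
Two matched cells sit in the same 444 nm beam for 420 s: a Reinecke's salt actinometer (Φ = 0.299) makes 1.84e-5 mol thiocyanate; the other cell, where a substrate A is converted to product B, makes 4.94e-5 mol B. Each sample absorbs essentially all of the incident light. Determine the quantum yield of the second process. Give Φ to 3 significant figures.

Φ = 0.803

Photons absorbed by the actinometer: 1.84e-5 / 0.299 = 6.154e-5 mol.
Φ(unknown) = 4.94e-5 / 6.154e-5 = 0.803.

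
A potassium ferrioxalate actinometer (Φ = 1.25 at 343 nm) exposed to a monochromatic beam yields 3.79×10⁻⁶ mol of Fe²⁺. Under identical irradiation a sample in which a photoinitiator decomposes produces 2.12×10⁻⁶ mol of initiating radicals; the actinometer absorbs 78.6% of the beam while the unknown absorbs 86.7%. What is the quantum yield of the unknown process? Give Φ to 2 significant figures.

Photons absorbed by the actinometer: 3.79×10⁻⁶ / 1.25 = 3.032×10⁻⁶ mol.
Incident flux: 3.032×10⁻⁶ / 0.786 = 3.858×10⁻⁶ einstein.
Absorbed by unknown: 0.867 × 3.858×10⁻⁶ = 3.345×10⁻⁶ mol.
Φ(unknown) = 2.12×10⁻⁶ / 3.345×10⁻⁶ = 0.63.

Φ = 0.63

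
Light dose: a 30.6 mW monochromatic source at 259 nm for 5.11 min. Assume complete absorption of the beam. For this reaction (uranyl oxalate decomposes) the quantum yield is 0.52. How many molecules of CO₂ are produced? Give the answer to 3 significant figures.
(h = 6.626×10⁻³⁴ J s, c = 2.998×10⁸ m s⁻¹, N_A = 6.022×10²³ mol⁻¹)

6.36×10¹⁸ molecules

Photon energy at 259 nm: hc/λ = (6.626×10⁻³⁴)(2.998×10⁸)/(259×10⁻⁹) = 7.670×10⁻¹⁹ J.
Energy delivered: (30.6 mW)(306.6 s) = 9.382 J.
Photons incident: 9.382 / 7.670×10⁻¹⁹ = 1.223×10¹⁹, i.e. 1.223×10¹⁹/6.022×10²³ = 2.031×10⁻⁵ mol.
Product: Φ × n_abs = 0.52 × 2.031×10⁻⁵ = 1.056×10⁻⁵ mol.
As a count: 1.056×10⁻⁵ × 6.022×10²³ = 6.36×10¹⁸.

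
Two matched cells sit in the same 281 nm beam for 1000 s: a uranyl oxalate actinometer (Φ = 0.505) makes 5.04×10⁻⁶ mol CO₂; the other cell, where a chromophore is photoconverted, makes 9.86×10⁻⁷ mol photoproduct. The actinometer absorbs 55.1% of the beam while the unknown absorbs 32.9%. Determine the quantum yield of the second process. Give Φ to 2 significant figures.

Φ = 0.17

Photons absorbed by the actinometer: 5.04×10⁻⁶ / 0.505 = 9.980×10⁻⁶ mol.
Incident flux: 9.980×10⁻⁶ / 0.551 = 1.811×10⁻⁵ einstein.
Absorbed by unknown: 0.329 × 1.811×10⁻⁵ = 5.958×10⁻⁶ mol.
Φ(unknown) = 9.86×10⁻⁷ / 5.958×10⁻⁶ = 0.17.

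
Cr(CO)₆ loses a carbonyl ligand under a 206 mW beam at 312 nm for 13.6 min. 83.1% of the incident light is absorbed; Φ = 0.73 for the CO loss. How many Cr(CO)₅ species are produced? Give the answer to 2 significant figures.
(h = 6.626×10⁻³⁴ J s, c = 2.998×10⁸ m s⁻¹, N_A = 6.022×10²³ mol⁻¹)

1.6×10²⁰ species

Photon energy at 312 nm: hc/λ = (6.626×10⁻³⁴)(2.998×10⁸)/(312×10⁻⁹) = 6.367×10⁻¹⁹ J.
Energy delivered: (206 mW)(816 s) = 168.1 J.
Photons incident: 168.1 / 6.367×10⁻¹⁹ = 2.640×10²⁰, i.e. 2.640×10²⁰/6.022×10²³ = 4.384×10⁻⁴ mol.
Photons absorbed: 0.831 × 4.384×10⁻⁴ = 3.643×10⁻⁴ mol.
Product: Φ × n_abs = 0.73 × 3.643×10⁻⁴ = 2.659×10⁻⁴ mol.
As a count: 2.659×10⁻⁴ × 6.022×10²³ = 1.6×10²⁰.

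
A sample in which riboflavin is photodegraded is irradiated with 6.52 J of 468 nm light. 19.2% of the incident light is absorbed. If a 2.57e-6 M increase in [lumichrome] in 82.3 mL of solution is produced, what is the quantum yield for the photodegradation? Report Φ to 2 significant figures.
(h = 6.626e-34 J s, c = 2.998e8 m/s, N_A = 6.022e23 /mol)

Φ = 0.043

Product: (2.57e-6 M)(0.0823 L) = 2.115e-7 mol.
Photon energy at 468 nm: hc/λ = (6.626e-34)(2.998e8)/(468e-9) = 4.245e-19 J.
Photons incident: 6.52 / 4.245e-19 = 1.536e19, i.e. 1.536e19/6.022e23 = 2.551e-5 mol.
Photons absorbed: 0.192 × 2.551e-5 = 4.898e-6 mol.
Φ = 2.115e-7 mol / 4.898e-6 mol photons = 0.043.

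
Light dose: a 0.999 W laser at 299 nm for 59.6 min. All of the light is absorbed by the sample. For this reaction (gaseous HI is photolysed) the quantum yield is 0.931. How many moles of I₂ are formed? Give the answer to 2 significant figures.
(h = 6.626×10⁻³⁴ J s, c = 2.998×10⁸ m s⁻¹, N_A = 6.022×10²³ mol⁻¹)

0.0083 mol

Photon energy at 299 nm: hc/λ = (6.626×10⁻³⁴)(2.998×10⁸)/(299×10⁻⁹) = 6.644×10⁻¹⁹ J.
Energy delivered: (0.999 W)(3576 s) = 3572 J.
Photons incident: 3572 / 6.644×10⁻¹⁹ = 5.376×10²¹, i.e. 5.376×10²¹/6.022×10²³ = 0.008927 mol.
Product: Φ × n_abs = 0.931 × 0.008927 = 0.008311 mol.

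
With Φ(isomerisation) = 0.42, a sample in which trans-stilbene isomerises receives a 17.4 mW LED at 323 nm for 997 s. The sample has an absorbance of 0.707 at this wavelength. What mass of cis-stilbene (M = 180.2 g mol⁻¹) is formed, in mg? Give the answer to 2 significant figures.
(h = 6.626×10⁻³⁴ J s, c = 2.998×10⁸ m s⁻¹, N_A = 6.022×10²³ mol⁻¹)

Photon energy at 323 nm: hc/λ = (6.626×10⁻³⁴)(2.998×10⁸)/(323×10⁻⁹) = 6.150×10⁻¹⁹ J.
Energy delivered: (17.4 mW)(997 s) = 17.35 J.
Photons incident: 17.35 / 6.150×10⁻¹⁹ = 2.821×10¹⁹, i.e. 2.821×10¹⁹/6.022×10²³ = 4.684×10⁻⁵ mol.
Fraction absorbed: 1 − 10^(−0.707) = 0.8037.
Photons absorbed: 0.8037 × 4.684×10⁻⁵ = 3.765×10⁻⁵ mol.
Product: Φ × n_abs = 0.42 × 3.765×10⁻⁵ = 1.581×10⁻⁵ mol.
Mass: 1.581×10⁻⁵ × 180.2 = 0.002849 g = 2.8 mg.

2.8 mg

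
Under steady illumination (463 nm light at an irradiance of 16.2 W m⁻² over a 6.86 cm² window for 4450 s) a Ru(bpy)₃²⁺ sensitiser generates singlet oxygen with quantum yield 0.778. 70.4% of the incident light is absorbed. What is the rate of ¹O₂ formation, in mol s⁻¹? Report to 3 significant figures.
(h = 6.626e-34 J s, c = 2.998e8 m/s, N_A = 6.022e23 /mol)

Photon energy at 463 nm: hc/λ = (6.626e-34)(2.998e8)/(463e-9) = 4.290e-19 J.
Energy delivered: (16.2 W m⁻²)(6.86e-4 m²)(4450 s) = 49.45 J.
Photons incident: 49.45 / 4.290e-19 = 1.153e20, i.e. 1.153e20/6.022e23 = 1.915e-4 mol.
Photons absorbed: 0.704 × 1.915e-4 = 1.348e-4 mol.
Product formed: 0.778 × 1.348e-4 = 1.049e-4 mol.
Rate: 1.049e-4 / 4450 s = 2.36e-8 mol s⁻¹.

2.36e-8 mol s⁻¹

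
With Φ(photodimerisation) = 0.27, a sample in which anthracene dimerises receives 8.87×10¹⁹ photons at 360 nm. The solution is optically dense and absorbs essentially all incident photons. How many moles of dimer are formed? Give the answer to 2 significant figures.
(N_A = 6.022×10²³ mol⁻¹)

Moles of photons: 8.87×10¹⁹ / 6.022×10²³ = 1.473×10⁻⁴ mol.
Product: Φ × n_abs = 0.27 × 1.473×10⁻⁴ = 3.977×10⁻⁵ mol.

4.0×10⁻⁵ mol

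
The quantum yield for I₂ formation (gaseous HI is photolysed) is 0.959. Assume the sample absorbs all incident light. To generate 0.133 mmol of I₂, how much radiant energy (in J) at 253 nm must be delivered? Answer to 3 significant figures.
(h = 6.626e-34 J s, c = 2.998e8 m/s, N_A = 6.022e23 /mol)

Product: 0.133 mmol = 1.33e-4 mol.
Photons that must be absorbed: 1.33e-4 / 0.959 = 1.387e-4 mol.
Photon energy: hc/λ = 7.852e-19 J; per mole, 4.728e5 J mol⁻¹.
Energy required: 1.387e-4 × 4.728e5 = 65.6 J.

65.6 J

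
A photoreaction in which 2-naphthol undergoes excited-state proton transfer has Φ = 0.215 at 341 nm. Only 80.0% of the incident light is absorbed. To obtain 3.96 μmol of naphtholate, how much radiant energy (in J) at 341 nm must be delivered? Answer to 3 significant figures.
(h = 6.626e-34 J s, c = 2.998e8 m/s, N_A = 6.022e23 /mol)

Product: 3.96 μmol = 3.96e-6 mol.
Photons that must be absorbed: 3.96e-6 / 0.215 = 1.842e-5 mol.
Incident photons needed: 1.842e-5 / 0.800 = 2.302e-5 mol.
Photon energy: hc/λ = 5.825e-19 J; per mole, 3.508e5 J mol⁻¹.
Energy required: 2.302e-5 × 3.508e5 = 8.08 J.

8.08 J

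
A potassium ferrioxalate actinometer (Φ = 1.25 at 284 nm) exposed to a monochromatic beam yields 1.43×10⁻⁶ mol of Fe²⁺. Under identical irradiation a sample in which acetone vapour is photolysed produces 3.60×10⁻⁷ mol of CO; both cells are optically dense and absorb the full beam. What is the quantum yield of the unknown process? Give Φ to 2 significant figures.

Φ = 0.31

Photons absorbed by the actinometer: 1.43×10⁻⁶ / 1.25 = 1.144×10⁻⁶ mol.
Φ(unknown) = 3.60×10⁻⁷ / 1.144×10⁻⁶ = 0.31.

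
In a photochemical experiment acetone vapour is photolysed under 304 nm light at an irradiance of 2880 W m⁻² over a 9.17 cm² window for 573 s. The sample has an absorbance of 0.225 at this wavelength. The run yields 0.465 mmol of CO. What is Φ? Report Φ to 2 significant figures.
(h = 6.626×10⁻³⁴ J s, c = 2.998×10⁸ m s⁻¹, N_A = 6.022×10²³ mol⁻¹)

Φ = 0.30

Product: 0.465 mmol = 4.65×10⁻⁴ mol.
Photon energy at 304 nm: hc/λ = (6.626×10⁻³⁴)(2.998×10⁸)/(304×10⁻⁹) = 6.534×10⁻¹⁹ J.
Energy delivered: (2880 W m⁻²)(9.17×10⁻⁴ m²)(573 s) = 1513 J.
Photons incident: 1513 / 6.534×10⁻¹⁹ = 2.316×10²¹, i.e. 2.316×10²¹/6.022×10²³ = 0.003846 mol.
Fraction absorbed: 1 − 10^(−0.225) = 0.4043.
Photons absorbed: 0.4043 × 0.003846 = 0.001555 mol.
Φ = 4.65×10⁻⁴ mol / 0.001555 mol photons = 0.30.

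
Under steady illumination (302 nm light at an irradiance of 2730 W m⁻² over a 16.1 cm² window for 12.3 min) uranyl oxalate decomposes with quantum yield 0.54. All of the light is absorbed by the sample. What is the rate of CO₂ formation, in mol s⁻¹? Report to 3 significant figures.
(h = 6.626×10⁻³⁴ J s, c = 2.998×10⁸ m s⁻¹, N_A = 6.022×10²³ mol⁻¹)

Photon energy at 302 nm: hc/λ = (6.626×10⁻³⁴)(2.998×10⁸)/(302×10⁻⁹) = 6.578×10⁻¹⁹ J.
Energy delivered: (2730 W m⁻²)(16.1×10⁻⁴ m²)(738 s) = 3244 J.
Photons incident: 3244 / 6.578×10⁻¹⁹ = 4.932×10²¹, i.e. 4.932×10²¹/6.022×10²³ = 0.008190 mol.
Product formed: 0.54 × 0.008190 = 0.004423 mol.
Rate: 0.004423 / 738 s = 5.99×10⁻⁶ mol s⁻¹.

5.99×10⁻⁶ mol s⁻¹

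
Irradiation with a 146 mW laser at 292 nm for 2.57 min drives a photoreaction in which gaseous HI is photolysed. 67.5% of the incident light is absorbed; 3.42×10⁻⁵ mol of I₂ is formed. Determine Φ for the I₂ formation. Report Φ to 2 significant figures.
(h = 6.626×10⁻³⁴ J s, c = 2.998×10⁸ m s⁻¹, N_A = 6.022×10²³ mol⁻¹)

Φ = 0.92

Photon energy at 292 nm: hc/λ = (6.626×10⁻³⁴)(2.998×10⁸)/(292×10⁻⁹) = 6.803×10⁻¹⁹ J.
Energy delivered: (146 mW)(154.2 s) = 22.51 J.
Photons incident: 22.51 / 6.803×10⁻¹⁹ = 3.309×10¹⁹, i.e. 3.309×10¹⁹/6.022×10²³ = 5.495×10⁻⁵ mol.
Photons absorbed: 0.675 × 5.495×10⁻⁵ = 3.709×10⁻⁵ mol.
Φ = 3.42×10⁻⁵ mol / 3.709×10⁻⁵ mol photons = 0.92.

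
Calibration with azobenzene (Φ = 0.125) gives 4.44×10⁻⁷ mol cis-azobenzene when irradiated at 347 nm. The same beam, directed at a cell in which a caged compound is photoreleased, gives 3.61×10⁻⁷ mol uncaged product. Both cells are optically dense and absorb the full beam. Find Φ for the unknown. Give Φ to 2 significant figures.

Photons absorbed by the actinometer: 4.44×10⁻⁷ / 0.125 = 3.552×10⁻⁶ mol.
Φ(unknown) = 3.61×10⁻⁷ / 3.552×10⁻⁶ = 0.10.

Φ = 0.10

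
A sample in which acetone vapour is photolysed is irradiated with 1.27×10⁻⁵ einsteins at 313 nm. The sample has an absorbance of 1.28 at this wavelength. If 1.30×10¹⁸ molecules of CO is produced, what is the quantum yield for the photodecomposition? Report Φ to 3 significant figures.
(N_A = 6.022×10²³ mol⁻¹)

Product: 1.30×10¹⁸ / 6.022×10²³ = 2.159×10⁻⁶ mol.
Fraction absorbed: 1 − 10^(−1.28) = 0.9475.
Photons absorbed: 0.9475 × 1.27×10⁻⁵ = 1.203×10⁻⁵ mol.
Φ = 2.159×10⁻⁶ mol / 1.203×10⁻⁵ mol photons = 0.179.

Φ = 0.179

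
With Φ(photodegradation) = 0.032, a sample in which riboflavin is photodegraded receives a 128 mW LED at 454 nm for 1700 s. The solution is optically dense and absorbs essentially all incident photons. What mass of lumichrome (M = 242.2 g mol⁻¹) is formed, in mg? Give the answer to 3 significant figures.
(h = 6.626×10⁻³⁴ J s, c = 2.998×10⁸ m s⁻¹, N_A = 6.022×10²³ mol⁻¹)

6.40 mg

Photon energy at 454 nm: hc/λ = (6.626×10⁻³⁴)(2.998×10⁸)/(454×10⁻⁹) = 4.375×10⁻¹⁹ J.
Energy delivered: (128 mW)(1700 s) = 217.6 J.
Photons incident: 217.6 / 4.375×10⁻¹⁹ = 4.974×10²⁰, i.e. 4.974×10²⁰/6.022×10²³ = 8.260×10⁻⁴ mol.
Product: Φ × n_abs = 0.032 × 8.260×10⁻⁴ = 2.643×10⁻⁵ mol.
Mass: 2.643×10⁻⁵ × 242.2 = 0.006401 g = 6.40 mg.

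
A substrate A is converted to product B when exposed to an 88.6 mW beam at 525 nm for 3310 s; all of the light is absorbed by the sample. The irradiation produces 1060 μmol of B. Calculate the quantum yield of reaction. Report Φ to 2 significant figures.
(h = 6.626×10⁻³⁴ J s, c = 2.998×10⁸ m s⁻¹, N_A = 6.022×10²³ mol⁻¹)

Product: 1060 μmol = 0.00106 mol.
Photon energy at 525 nm: hc/λ = (6.626×10⁻³⁴)(2.998×10⁸)/(525×10⁻⁹) = 3.784×10⁻¹⁹ J.
Energy delivered: (88.6 mW)(3310 s) = 293.3 J.
Photons incident: 293.3 / 3.784×10⁻¹⁹ = 7.751×10²⁰, i.e. 7.751×10²⁰/6.022×10²³ = 0.001287 mol.
Φ = 0.00106 mol / 0.001287 mol photons = 0.82.

Φ = 0.82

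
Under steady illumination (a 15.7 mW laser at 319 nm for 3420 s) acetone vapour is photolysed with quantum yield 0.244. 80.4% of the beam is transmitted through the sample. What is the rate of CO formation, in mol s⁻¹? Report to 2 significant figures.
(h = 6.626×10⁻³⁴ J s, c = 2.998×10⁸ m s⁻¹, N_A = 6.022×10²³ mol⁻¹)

Photon energy at 319 nm: hc/λ = (6.626×10⁻³⁴)(2.998×10⁸)/(319×10⁻⁹) = 6.227×10⁻¹⁹ J.
Energy delivered: (15.7 mW)(3420 s) = 53.69 J.
Photons incident: 53.69 / 6.227×10⁻¹⁹ = 8.622×10¹⁹, i.e. 8.622×10¹⁹/6.022×10²³ = 1.432×10⁻⁴ mol.
Fraction absorbed: 1 − 80.4/100 = 0.1960.
Photons absorbed: 0.1960 × 1.432×10⁻⁴ = 2.807×10⁻⁵ mol.
Product formed: 0.244 × 2.807×10⁻⁵ = 6.849×10⁻⁶ mol.
Rate: 6.849×10⁻⁶ / 3420 s = 2.0×10⁻⁹ mol s⁻¹.

2.0×10⁻⁹ mol s⁻¹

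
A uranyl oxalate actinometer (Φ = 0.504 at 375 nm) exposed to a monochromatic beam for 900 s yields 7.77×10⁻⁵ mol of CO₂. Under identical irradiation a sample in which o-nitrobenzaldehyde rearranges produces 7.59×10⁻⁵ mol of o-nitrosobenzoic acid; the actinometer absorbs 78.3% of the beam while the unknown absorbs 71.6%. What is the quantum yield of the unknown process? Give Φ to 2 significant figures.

Photons absorbed by the actinometer: 7.77×10⁻⁵ / 0.504 = 1.542×10⁻⁴ mol.
Incident flux: 1.542×10⁻⁴ / 0.783 = 1.969×10⁻⁴ einstein.
Absorbed by unknown: 0.716 × 1.969×10⁻⁴ = 1.410×10⁻⁴ mol.
Φ(unknown) = 7.59×10⁻⁵ / 1.410×10⁻⁴ = 0.54.

Φ = 0.54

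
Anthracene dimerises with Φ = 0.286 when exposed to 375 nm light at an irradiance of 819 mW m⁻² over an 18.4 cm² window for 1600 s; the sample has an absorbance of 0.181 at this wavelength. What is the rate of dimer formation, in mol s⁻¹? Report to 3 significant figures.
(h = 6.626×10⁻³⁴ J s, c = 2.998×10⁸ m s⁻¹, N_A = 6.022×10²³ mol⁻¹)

Photon energy at 375 nm: hc/λ = (6.626×10⁻³⁴)(2.998×10⁸)/(375×10⁻⁹) = 5.297×10⁻¹⁹ J.
Energy delivered: (819 mW m⁻²)(18.4×10⁻⁴ m²)(1600 s) = 2.411 J.
Photons incident: 2.411 / 5.297×10⁻¹⁹ = 4.552×10¹⁸, i.e. 4.552×10¹⁸/6.022×10²³ = 7.559×10⁻⁶ mol.
Fraction absorbed: 1 − 10^(−0.181) = 0.3408.
Photons absorbed: 0.3408 × 7.559×10⁻⁶ = 2.576×10⁻⁶ mol.
Product formed: 0.286 × 2.576×10⁻⁶ = 7.367×10⁻⁷ mol.
Rate: 7.367×10⁻⁷ / 1600 s = 4.60×10⁻¹⁰ mol s⁻¹.

4.60×10⁻¹⁰ mol s⁻¹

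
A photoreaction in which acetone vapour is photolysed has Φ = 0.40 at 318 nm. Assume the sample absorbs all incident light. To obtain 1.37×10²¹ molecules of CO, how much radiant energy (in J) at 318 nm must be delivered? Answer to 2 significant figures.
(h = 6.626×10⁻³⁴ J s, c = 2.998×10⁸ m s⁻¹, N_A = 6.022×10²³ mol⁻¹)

Product: 1.37×10²¹ / 6.022×10²³ = 0.002275 mol.
Photons that must be absorbed: 0.002275 / 0.40 = 0.005688 mol.
Photon energy: hc/λ = 6.247×10⁻¹⁹ J; per mole, 3.762×10⁵ J mol⁻¹.
Energy required: 0.005688 × 3.762×10⁵ = 2100 J.

2100 J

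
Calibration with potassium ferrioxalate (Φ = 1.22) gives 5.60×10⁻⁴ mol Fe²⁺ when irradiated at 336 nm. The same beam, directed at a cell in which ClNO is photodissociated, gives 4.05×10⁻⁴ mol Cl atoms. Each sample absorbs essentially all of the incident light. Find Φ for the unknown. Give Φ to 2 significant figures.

Photons absorbed by the actinometer: 5.60×10⁻⁴ / 1.22 = 4.590×10⁻⁴ mol.
Φ(unknown) = 4.05×10⁻⁴ / 4.590×10⁻⁴ = 0.88.

Φ = 0.88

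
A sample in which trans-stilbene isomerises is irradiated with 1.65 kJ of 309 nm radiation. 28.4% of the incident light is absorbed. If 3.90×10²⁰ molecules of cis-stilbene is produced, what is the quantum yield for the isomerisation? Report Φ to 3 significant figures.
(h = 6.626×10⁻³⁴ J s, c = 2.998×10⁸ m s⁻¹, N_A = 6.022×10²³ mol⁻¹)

Φ = 0.535

Product: 3.90×10²⁰ / 6.022×10²³ = 6.476×10⁻⁴ mol.
Photon energy at 309 nm: hc/λ = (6.626×10⁻³⁴)(2.998×10⁸)/(309×10⁻⁹) = 6.429×10⁻¹⁹ J.
Incident energy: 1.65 kJ = 1650 J.
Photons incident: 1650 / 6.429×10⁻¹⁹ = 2.566×10²¹, i.e. 2.566×10²¹/6.022×10²³ = 0.004261 mol.
Photons absorbed: 0.284 × 0.004261 = 0.001210 mol.
Φ = 6.476×10⁻⁴ mol / 0.001210 mol photons = 0.535.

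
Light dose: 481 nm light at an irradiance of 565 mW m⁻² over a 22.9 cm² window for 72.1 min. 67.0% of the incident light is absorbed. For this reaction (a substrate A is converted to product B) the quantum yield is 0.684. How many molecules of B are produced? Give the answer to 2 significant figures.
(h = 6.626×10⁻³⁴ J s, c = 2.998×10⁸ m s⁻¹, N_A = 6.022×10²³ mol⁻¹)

Photon energy at 481 nm: hc/λ = (6.626×10⁻³⁴)(2.998×10⁸)/(481×10⁻⁹) = 4.130×10⁻¹⁹ J.
Energy delivered: (565 mW m⁻²)(22.9×10⁻⁴ m²)(4326 s) = 5.597 J.
Photons incident: 5.597 / 4.130×10⁻¹⁹ = 1.355×10¹⁹, i.e. 1.355×10¹⁹/6.022×10²³ = 2.250×10⁻⁵ mol.
Photons absorbed: 0.670 × 2.250×10⁻⁵ = 1.508×10⁻⁵ mol.
Product: Φ × n_abs = 0.684 × 1.508×10⁻⁵ = 1.031×10⁻⁵ mol.
As a count: 1.031×10⁻⁵ × 6.022×10²³ = 6.2×10¹⁸.

6.2×10¹⁸ molecules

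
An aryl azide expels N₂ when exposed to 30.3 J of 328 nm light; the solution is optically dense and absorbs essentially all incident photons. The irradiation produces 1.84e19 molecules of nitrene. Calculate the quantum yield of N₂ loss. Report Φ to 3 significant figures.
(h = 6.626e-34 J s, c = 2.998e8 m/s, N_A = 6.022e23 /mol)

Φ = 0.368

Product: 1.84e19 / 6.022e23 = 3.055e-5 mol.
Photon energy at 328 nm: hc/λ = (6.626e-34)(2.998e8)/(328e-9) = 6.056e-19 J.
Photons incident: 30.3 / 6.056e-19 = 5.003e19, i.e. 5.003e19/6.022e23 = 8.308e-5 mol.
Φ = 3.055e-5 mol / 8.308e-5 mol photons = 0.368.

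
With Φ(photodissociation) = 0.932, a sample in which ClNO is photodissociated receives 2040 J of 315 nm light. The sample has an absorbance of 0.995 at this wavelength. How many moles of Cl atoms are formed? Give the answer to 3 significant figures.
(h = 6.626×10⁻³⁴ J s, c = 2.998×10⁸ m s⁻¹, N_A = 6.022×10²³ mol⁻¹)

Photon energy at 315 nm: hc/λ = (6.626×10⁻³⁴)(2.998×10⁸)/(315×10⁻⁹) = 6.306×10⁻¹⁹ J.
Photons incident: 2040 / 6.306×10⁻¹⁹ = 3.235×10²¹, i.e. 3.235×10²¹/6.022×10²³ = 0.005372 mol.
Fraction absorbed: 1 − 10^(−0.995) = 0.8988.
Photons absorbed: 0.8988 × 0.005372 = 0.004828 mol.
Product: Φ × n_abs = 0.932 × 0.004828 = 0.004500 mol.

0.00450 mol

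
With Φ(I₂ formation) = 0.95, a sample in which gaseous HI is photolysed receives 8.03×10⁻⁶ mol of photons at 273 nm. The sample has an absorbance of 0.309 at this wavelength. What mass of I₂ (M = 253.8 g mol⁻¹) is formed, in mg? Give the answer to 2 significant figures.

Fraction absorbed: 1 − 10^(−0.309) = 0.5091.
Photons absorbed: 0.5091 × 8.03×10⁻⁶ = 4.088×10⁻⁶ mol.
Product: Φ × n_abs = 0.95 × 4.088×10⁻⁶ = 3.884×10⁻⁶ mol.
Mass: 3.884×10⁻⁶ × 253.8 = 9.858×10⁻⁴ g = 0.99 mg.

0.99 mg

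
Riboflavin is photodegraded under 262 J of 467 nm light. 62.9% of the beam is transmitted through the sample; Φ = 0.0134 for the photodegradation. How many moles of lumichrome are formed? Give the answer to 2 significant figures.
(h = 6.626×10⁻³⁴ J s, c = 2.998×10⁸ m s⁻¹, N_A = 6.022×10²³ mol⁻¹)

5.1×10⁻⁶ mol

Photon energy at 467 nm: hc/λ = (6.626×10⁻³⁴)(2.998×10⁸)/(467×10⁻⁹) = 4.254×10⁻¹⁹ J.
Photons incident: 262 / 4.254×10⁻¹⁹ = 6.159×10²⁰, i.e. 6.159×10²⁰/6.022×10²³ = 0.001023 mol.
Fraction absorbed: 1 − 62.9/100 = 0.3710.
Photons absorbed: 0.3710 × 0.001023 = 3.795×10⁻⁴ mol.
Product: Φ × n_abs = 0.0134 × 3.795×10⁻⁴ = 5.085×10⁻⁶ mol.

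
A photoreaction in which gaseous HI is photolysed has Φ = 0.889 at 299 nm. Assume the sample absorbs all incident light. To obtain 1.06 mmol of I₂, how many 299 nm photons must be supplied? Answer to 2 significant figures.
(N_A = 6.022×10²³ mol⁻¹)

7.2×10²⁰ photons

Product: 1.06 mmol = 0.00106 mol.
Photons that must be absorbed: 0.00106 / 0.889 = 0.001192 mol.
Photon count: 0.001192 × 6.022×10²³ = 7.2×10²⁰.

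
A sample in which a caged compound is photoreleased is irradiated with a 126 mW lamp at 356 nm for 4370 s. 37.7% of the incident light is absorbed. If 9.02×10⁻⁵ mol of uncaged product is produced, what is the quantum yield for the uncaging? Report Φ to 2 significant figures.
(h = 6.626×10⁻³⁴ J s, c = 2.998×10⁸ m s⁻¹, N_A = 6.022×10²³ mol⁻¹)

Φ = 0.15

Photon energy at 356 nm: hc/λ = (6.626×10⁻³⁴)(2.998×10⁸)/(356×10⁻⁹) = 5.580×10⁻¹⁹ J.
Energy delivered: (126 mW)(4370 s) = 550.6 J.
Photons incident: 550.6 / 5.580×10⁻¹⁹ = 9.867×10²⁰, i.e. 9.867×10²⁰/6.022×10²³ = 0.001638 mol.
Photons absorbed: 0.377 × 0.001638 = 6.175×10⁻⁴ mol.
Φ = 9.02×10⁻⁵ mol / 6.175×10⁻⁴ mol photons = 0.15.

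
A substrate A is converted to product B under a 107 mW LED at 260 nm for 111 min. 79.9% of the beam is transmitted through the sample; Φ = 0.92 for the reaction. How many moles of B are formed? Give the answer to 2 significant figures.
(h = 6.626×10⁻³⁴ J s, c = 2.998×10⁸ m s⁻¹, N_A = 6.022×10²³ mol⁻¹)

2.9×10⁻⁴ mol

Photon energy at 260 nm: hc/λ = (6.626×10⁻³⁴)(2.998×10⁸)/(260×10⁻⁹) = 7.640×10⁻¹⁹ J.
Energy delivered: (107 mW)(6660 s) = 712.6 J.
Photons incident: 712.6 / 7.640×10⁻¹⁹ = 9.327×10²⁰, i.e. 9.327×10²⁰/6.022×10²³ = 0.001549 mol.
Fraction absorbed: 1 − 79.9/100 = 0.2010.
Photons absorbed: 0.2010 × 0.001549 = 3.113×10⁻⁴ mol.
Product: Φ × n_abs = 0.92 × 3.113×10⁻⁴ = 2.864×10⁻⁴ mol.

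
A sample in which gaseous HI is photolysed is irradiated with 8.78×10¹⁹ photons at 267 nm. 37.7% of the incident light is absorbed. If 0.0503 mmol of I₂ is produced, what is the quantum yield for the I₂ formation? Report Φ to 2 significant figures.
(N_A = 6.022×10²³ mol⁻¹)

Φ = 0.92

Product: 0.0503 mmol = 5.03×10⁻⁵ mol.
Moles of photons: 8.78×10¹⁹ / 6.022×10²³ = 1.458×10⁻⁴ mol.
Photons absorbed: 0.377 × 1.458×10⁻⁴ = 5.497×10⁻⁵ mol.
Φ = 5.03×10⁻⁵ mol / 5.497×10⁻⁵ mol photons = 0.92.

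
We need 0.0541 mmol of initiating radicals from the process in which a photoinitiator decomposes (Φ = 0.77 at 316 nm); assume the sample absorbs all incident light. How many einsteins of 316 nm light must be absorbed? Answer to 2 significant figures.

7.0×10⁻⁵ einstein

Product: 0.0541 mmol = 5.41×10⁻⁵ mol.
Photons that must be absorbed: 5.41×10⁻⁵ / 0.77 = 7.026×10⁻⁵ mol.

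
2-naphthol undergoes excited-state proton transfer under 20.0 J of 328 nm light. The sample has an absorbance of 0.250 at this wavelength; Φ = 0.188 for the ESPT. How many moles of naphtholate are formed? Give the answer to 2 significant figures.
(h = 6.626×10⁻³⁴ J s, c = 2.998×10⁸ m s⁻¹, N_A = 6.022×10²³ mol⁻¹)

Photon energy at 328 nm: hc/λ = (6.626×10⁻³⁴)(2.998×10⁸)/(328×10⁻⁹) = 6.056×10⁻¹⁹ J.
Photons incident: 20.0 / 6.056×10⁻¹⁹ = 3.303×10¹⁹, i.e. 3.303×10¹⁹/6.022×10²³ = 5.485×10⁻⁵ mol.
Fraction absorbed: 1 − 10^(−0.250) = 0.4377.
Photons absorbed: 0.4377 × 5.485×10⁻⁵ = 2.401×10⁻⁵ mol.
Product: Φ × n_abs = 0.188 × 2.401×10⁻⁵ = 4.514×10⁻⁶ mol.

4.5×10⁻⁶ mol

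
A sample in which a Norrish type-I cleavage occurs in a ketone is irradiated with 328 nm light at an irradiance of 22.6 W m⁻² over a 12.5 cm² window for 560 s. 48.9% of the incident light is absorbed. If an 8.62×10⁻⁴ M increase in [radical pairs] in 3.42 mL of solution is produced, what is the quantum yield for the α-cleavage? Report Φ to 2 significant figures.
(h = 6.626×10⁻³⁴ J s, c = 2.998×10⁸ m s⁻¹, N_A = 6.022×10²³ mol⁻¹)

Product: (8.62×10⁻⁴ M)(0.00342 L) = 2.948×10⁻⁶ mol.
Photon energy at 328 nm: hc/λ = (6.626×10⁻³⁴)(2.998×10⁸)/(328×10⁻⁹) = 6.056×10⁻¹⁹ J.
Energy delivered: (22.6 W m⁻²)(12.5×10⁻⁴ m²)(560 s) = 15.82 J.
Photons incident: 15.82 / 6.056×10⁻¹⁹ = 2.612×10¹⁹, i.e. 2.612×10¹⁹/6.022×10²³ = 4.337×10⁻⁵ mol.
Photons absorbed: 0.489 × 4.337×10⁻⁵ = 2.121×10⁻⁵ mol.
Φ = 2.948×10⁻⁶ mol / 2.121×10⁻⁵ mol photons = 0.14.

Φ = 0.14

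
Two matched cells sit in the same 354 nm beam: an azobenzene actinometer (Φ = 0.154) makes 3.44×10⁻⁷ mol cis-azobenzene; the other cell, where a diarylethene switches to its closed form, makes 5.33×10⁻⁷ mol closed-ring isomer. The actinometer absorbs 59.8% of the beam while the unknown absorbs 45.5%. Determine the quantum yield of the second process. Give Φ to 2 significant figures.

Φ = 0.31

Photons absorbed by the actinometer: 3.44×10⁻⁷ / 0.154 = 2.234×10⁻⁶ mol.
Incident flux: 2.234×10⁻⁶ / 0.598 = 3.736×10⁻⁶ einstein.
Absorbed by unknown: 0.455 × 3.736×10⁻⁶ = 1.700×10⁻⁶ mol.
Φ(unknown) = 5.33×10⁻⁷ / 1.700×10⁻⁶ = 0.31.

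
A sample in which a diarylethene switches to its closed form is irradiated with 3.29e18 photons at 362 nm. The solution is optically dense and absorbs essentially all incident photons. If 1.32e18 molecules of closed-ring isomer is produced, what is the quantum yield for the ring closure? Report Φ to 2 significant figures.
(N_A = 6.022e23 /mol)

Φ = 0.40

Product: 1.32e18 / 6.022e23 = 2.192e-6 mol.
Moles of photons: 3.29e18 / 6.022e23 = 5.463e-6 mol.
Φ = 2.192e-6 mol / 5.463e-6 mol photons = 0.40.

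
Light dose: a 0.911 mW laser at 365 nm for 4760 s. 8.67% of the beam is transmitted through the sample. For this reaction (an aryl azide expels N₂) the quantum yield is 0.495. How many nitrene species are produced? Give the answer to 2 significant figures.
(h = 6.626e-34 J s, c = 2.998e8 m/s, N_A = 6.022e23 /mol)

3.6e18 species

Photon energy at 365 nm: hc/λ = (6.626e-34)(2.998e8)/(365e-9) = 5.442e-19 J.
Energy delivered: (0.911 mW)(4760 s) = 4.336 J.
Photons incident: 4.336 / 5.442e-19 = 7.968e18, i.e. 7.968e18/6.022e23 = 1.323e-5 mol.
Fraction absorbed: 1 − 8.67/100 = 0.9133.
Photons absorbed: 0.9133 × 1.323e-5 = 1.208e-5 mol.
Product: Φ × n_abs = 0.495 × 1.208e-5 = 5.980e-6 mol.
As a count: 5.980e-6 × 6.022e23 = 3.6e18.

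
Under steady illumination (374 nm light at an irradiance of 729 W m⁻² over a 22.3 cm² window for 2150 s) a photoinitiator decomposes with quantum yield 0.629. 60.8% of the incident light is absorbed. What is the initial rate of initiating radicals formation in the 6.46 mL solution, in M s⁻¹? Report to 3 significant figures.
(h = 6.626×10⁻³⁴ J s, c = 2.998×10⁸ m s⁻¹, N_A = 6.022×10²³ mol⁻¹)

3.01×10⁻⁴ M s⁻¹

Photon energy at 374 nm: hc/λ = (6.626×10⁻³⁴)(2.998×10⁸)/(374×10⁻⁹) = 5.311×10⁻¹⁹ J.
Energy delivered: (729 W m⁻²)(22.3×10⁻⁴ m²)(2150 s) = 3495 J.
Photons incident: 3495 / 5.311×10⁻¹⁹ = 6.581×10²¹, i.e. 6.581×10²¹/6.022×10²³ = 0.01093 mol.
Photons absorbed: 0.608 × 0.01093 = 0.006645 mol.
Product formed: 0.629 × 0.006645 = 0.004180 mol.
Rate: 0.004180 mol / (2150 s × 0.00646 L) = 3.01×10⁻⁴ M s⁻¹.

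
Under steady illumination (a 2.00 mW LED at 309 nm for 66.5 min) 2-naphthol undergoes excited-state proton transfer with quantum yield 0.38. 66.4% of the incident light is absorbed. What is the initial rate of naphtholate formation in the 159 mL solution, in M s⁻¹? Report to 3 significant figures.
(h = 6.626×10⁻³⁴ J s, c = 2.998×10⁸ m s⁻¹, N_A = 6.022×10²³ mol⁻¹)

Photon energy at 309 nm: hc/λ = (6.626×10⁻³⁴)(2.998×10⁸)/(309×10⁻⁹) = 6.429×10⁻¹⁹ J.
Energy delivered: (2.00 mW)(3990 s) = 7.980 J.
Photons incident: 7.980 / 6.429×10⁻¹⁹ = 1.241×10¹⁹, i.e. 1.241×10¹⁹/6.022×10²³ = 2.061×10⁻⁵ mol.
Photons absorbed: 0.664 × 2.061×10⁻⁵ = 1.369×10⁻⁵ mol.
Product formed: 0.38 × 1.369×10⁻⁵ = 5.202×10⁻⁶ mol.
Rate: 5.202×10⁻⁶ mol / (3990 s × 0.159 L) = 8.20×10⁻⁹ M s⁻¹.

8.20×10⁻⁹ M s⁻¹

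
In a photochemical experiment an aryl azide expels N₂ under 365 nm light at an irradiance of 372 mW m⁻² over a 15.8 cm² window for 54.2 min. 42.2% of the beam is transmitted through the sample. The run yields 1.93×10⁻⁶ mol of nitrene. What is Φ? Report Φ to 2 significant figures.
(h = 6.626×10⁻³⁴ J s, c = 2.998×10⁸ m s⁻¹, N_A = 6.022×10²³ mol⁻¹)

Photon energy at 365 nm: hc/λ = (6.626×10⁻³⁴)(2.998×10⁸)/(365×10⁻⁹) = 5.442×10⁻¹⁹ J.
Energy delivered: (372 mW m⁻²)(15.8×10⁻⁴ m²)(3252 s) = 1.911 J.
Photons incident: 1.911 / 5.442×10⁻¹⁹ = 3.512×10¹⁸, i.e. 3.512×10¹⁸/6.022×10²³ = 5.832×10⁻⁶ mol.
Fraction absorbed: 1 − 42.2/100 = 0.5780.
Photons absorbed: 0.5780 × 5.832×10⁻⁶ = 3.371×10⁻⁶ mol.
Φ = 1.93×10⁻⁶ mol / 3.371×10⁻⁶ mol photons = 0.57.

Φ = 0.57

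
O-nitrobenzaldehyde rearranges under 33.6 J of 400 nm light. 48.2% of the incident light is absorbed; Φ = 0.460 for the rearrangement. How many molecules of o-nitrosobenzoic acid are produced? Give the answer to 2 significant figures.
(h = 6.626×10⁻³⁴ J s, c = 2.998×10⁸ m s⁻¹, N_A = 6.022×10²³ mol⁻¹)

1.5×10¹⁹ molecules

Photon energy at 400 nm: hc/λ = (6.626×10⁻³⁴)(2.998×10⁸)/(400×10⁻⁹) = 4.966×10⁻¹⁹ J.
Photons incident: 33.6 / 4.966×10⁻¹⁹ = 6.766×10¹⁹, i.e. 6.766×10¹⁹/6.022×10²³ = 1.124×10⁻⁴ mol.
Photons absorbed: 0.482 × 1.124×10⁻⁴ = 5.418×10⁻⁵ mol.
Product: Φ × n_abs = 0.460 × 5.418×10⁻⁵ = 2.492×10⁻⁵ mol.
As a count: 2.492×10⁻⁵ × 6.022×10²³ = 1.5×10¹⁹.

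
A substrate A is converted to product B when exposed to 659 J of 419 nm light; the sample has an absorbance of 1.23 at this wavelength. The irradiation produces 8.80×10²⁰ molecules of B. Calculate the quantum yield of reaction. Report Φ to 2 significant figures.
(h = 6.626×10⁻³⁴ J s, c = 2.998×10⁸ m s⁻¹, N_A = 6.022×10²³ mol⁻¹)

Φ = 0.67

Product: 8.80×10²⁰ / 6.022×10²³ = 0.001461 mol.
Photon energy at 419 nm: hc/λ = (6.626×10⁻³⁴)(2.998×10⁸)/(419×10⁻⁹) = 4.741×10⁻¹⁹ J.
Photons incident: 659 / 4.741×10⁻¹⁹ = 1.390×10²¹, i.e. 1.390×10²¹/6.022×10²³ = 0.002308 mol.
Fraction absorbed: 1 − 10^(−1.23) = 0.9411.
Photons absorbed: 0.9411 × 0.002308 = 0.002172 mol.
Φ = 0.001461 mol / 0.002172 mol photons = 0.67.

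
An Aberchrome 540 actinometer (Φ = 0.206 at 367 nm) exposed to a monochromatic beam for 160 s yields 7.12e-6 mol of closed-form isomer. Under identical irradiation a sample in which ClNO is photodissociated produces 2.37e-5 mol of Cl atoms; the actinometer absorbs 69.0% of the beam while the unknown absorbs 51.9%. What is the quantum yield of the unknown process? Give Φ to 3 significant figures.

Φ = 0.912

Photons absorbed by the actinometer: 7.12e-6 / 0.206 = 3.456e-5 mol.
Incident flux: 3.456e-5 / 0.690 = 5.009e-5 einstein.
Absorbed by unknown: 0.519 × 5.009e-5 = 2.600e-5 mol.
Φ(unknown) = 2.37e-5 / 2.600e-5 = 0.912.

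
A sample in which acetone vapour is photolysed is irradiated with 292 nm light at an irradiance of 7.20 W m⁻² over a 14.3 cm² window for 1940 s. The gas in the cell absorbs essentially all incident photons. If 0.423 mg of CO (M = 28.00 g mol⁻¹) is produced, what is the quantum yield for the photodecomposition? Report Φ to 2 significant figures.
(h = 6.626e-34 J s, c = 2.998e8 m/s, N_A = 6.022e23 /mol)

Product: 0.423 mg / 28.00 g mol⁻¹ = 1.511e-5 mol.
Photon energy at 292 nm: hc/λ = (6.626e-34)(2.998e8)/(292e-9) = 6.803e-19 J.
Energy delivered: (7.20 W m⁻²)(14.3e-4 m²)(1940 s) = 19.97 J.
Photons incident: 19.97 / 6.803e-19 = 2.935e19, i.e. 2.935e19/6.022e23 = 4.874e-5 mol.
Φ = 1.511e-5 mol / 4.874e-5 mol photons = 0.31.

Φ = 0.31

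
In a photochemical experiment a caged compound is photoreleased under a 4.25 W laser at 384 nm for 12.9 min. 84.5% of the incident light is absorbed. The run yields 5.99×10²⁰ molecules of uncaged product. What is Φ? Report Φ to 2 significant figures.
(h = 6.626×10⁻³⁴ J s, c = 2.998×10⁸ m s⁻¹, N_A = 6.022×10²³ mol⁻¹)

Φ = 0.11

Product: 5.99×10²⁰ / 6.022×10²³ = 9.947×10⁻⁴ mol.
Photon energy at 384 nm: hc/λ = (6.626×10⁻³⁴)(2.998×10⁸)/(384×10⁻⁹) = 5.173×10⁻¹⁹ J.
Energy delivered: (4.25 W)(774 s) = 3290 J.
Photons incident: 3290 / 5.173×10⁻¹⁹ = 6.360×10²¹, i.e. 6.360×10²¹/6.022×10²³ = 0.01056 mol.
Photons absorbed: 0.845 × 0.01056 = 0.008923 mol.
Φ = 9.947×10⁻⁴ mol / 0.008923 mol photons = 0.11.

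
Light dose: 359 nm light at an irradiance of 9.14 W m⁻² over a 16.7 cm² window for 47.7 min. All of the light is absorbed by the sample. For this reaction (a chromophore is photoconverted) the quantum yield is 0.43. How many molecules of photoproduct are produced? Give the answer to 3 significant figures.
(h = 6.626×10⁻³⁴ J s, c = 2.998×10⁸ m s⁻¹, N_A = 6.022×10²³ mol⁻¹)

3.39×10¹⁹ molecules

Photon energy at 359 nm: hc/λ = (6.626×10⁻³⁴)(2.998×10⁸)/(359×10⁻⁹) = 5.533×10⁻¹⁹ J.
Energy delivered: (9.14 W m⁻²)(16.7×10⁻⁴ m²)(2862 s) = 43.68 J.
Photons incident: 43.68 / 5.533×10⁻¹⁹ = 7.894×10¹⁹, i.e. 7.894×10¹⁹/6.022×10²³ = 1.311×10⁻⁴ mol.
Product: Φ × n_abs = 0.43 × 1.311×10⁻⁴ = 5.637×10⁻⁵ mol.
As a count: 5.637×10⁻⁵ × 6.022×10²³ = 3.39×10¹⁹.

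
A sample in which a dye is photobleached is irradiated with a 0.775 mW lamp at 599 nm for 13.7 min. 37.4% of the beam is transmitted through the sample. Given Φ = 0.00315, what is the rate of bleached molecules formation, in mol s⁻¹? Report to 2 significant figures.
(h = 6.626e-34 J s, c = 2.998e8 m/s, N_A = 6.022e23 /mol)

Photon energy at 599 nm: hc/λ = (6.626e-34)(2.998e8)/(599e-9) = 3.316e-19 J.
Energy delivered: (0.775 mW)(822 s) = 0.6371 J.
Photons incident: 0.6371 / 3.316e-19 = 1.921e18, i.e. 1.921e18/6.022e23 = 3.190e-6 mol.
Fraction absorbed: 1 − 37.4/100 = 0.6260.
Photons absorbed: 0.6260 × 3.190e-6 = 1.997e-6 mol.
Product formed: 0.00315 × 1.997e-6 = 6.291e-9 mol.
Rate: 6.291e-9 / 822 s = 7.7e-12 mol s⁻¹.

7.7e-12 mol s⁻¹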